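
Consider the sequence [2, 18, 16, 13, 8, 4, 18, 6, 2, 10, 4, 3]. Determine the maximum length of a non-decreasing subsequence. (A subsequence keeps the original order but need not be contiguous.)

Track the smallest tail for each achievable length (allowing ties):
2 → extends → [2]
18 → extends → [2, 18]
16 → replaces 18 → [2, 16]
13 → replaces 16 → [2, 13]
8 → replaces 13 → [2, 8]
4 → replaces 8 → [2, 4]
18 → extends → [2, 4, 18]
6 → replaces 18 → [2, 4, 6]
2 → replaces 4 → [2, 2, 6]
10 → extends → [2, 2, 6, 10]
4 → replaces 6 → [2, 2, 4, 10]
3 → replaces 4 → [2, 2, 3, 10]
Four tails, so the longest non-decreasing subsequence has length 4 (e.g. 2, 4, 6, 10).

4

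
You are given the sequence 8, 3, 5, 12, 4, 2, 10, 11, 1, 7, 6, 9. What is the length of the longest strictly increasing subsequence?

4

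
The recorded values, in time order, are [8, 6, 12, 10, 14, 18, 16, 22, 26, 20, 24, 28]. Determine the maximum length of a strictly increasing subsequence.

7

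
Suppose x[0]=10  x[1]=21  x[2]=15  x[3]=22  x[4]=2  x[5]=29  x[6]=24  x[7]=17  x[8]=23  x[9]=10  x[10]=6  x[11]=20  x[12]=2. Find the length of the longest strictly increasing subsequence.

4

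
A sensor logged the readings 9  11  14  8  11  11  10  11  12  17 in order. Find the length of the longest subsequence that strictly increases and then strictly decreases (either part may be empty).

5

inc[i] = longest strictly increasing subsequence ending at i; dec[i] = longest strictly decreasing subsequence starting at i:
i:      1  2  3  4  5  6  7  8  9 10
a[i]:   9 11 14  8 11 11 10 11 12 17
inc:    1  2  3  1  2  2  2  3  4  5
dec:    2  2  3  1  2  2  1  1  1  1
Best peak at i=3 (value 14): inc=3, dec=3, length 3+3−1 = 5.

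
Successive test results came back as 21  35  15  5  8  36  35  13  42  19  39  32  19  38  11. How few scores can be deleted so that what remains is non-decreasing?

9

Fewest deletions = n − (longest non-decreasing subsequence).
Patience tails:
21 → extends → [21]
35 → extends → [21, 35]
15 → replaces 21 → [15, 35]
5 → replaces 15 → [5, 35]
8 → replaces 35 → [5, 8]
36 → extends → [5, 8, 36]
35 → replaces 36 → [5, 8, 35]
13 → replaces 35 → [5, 8, 13]
42 → extends → [5, 8, 13, 42]
19 → replaces 42 → [5, 8, 13, 19]
39 → extends → [5, 8, 13, 19, 39]
32 → replaces 39 → [5, 8, 13, 19, 32]
19 → replaces 32 → [5, 8, 13, 19, 19]
38 → extends → [5, 8, 13, 19, 19, 38]
11 → replaces 13 → [5, 8, 11, 19, 19, 38]
Longest non-decreasing subsequence has length 6, so deletions = 15 − 6 = 9.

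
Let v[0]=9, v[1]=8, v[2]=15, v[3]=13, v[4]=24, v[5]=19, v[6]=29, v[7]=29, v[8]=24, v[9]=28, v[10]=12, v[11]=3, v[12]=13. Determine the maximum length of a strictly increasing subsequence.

Let dp[i] be the length of the longest such subsequence ending at index i:
i:      0  1  2  3  4  5  6  7  8  9 10 11 12
v[i]:   9  8 15 13 24 19 29 29 24 28 12  3 13
dp:     1  1  2  2  3  3  4  4  4  5  2  1  3
Maximum dp value is 5.

5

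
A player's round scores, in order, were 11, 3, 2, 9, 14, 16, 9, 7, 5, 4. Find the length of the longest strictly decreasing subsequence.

5

Negate each value so 'decreasing' becomes 'increasing', then run patience tails on the negated sequence:
-11 → extends → [-11]
-3 → extends → [-11, -3]
-2 → extends → [-11, -3, -2]
-9 → replaces -3 → [-11, -9, -2]
-14 → replaces -11 → [-14, -9, -2]
-16 → replaces -14 → [-16, -9, -2]
-9 → already a tail → [-16, -9, -2]
-7 → replaces -2 → [-16, -9, -7]
-5 → extends → [-16, -9, -7, -5]
-4 → extends → [-16, -9, -7, -5, -4]
Five tails, so the longest strictly decreasing subsequence of the original has length 5.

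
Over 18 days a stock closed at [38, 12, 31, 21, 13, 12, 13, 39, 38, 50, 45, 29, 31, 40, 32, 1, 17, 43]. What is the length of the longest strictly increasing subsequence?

6

Track the smallest tail for each achievable length (strict):
38 → extends → [38]
12 → replaces 38 → [12]
31 → extends → [12, 31]
21 → replaces 31 → [12, 21]
13 → replaces 21 → [12, 13]
12 → already a tail → [12, 13]
13 → already a tail → [12, 13]
39 → extends → [12, 13, 39]
38 → replaces 39 → [12, 13, 38]
50 → extends → [12, 13, 38, 50]
45 → replaces 50 → [12, 13, 38, 45]
29 → replaces 38 → [12, 13, 29, 45]
31 → replaces 45 → [12, 13, 29, 31]
40 → extends → [12, 13, 29, 31, 40]
32 → replaces 40 → [12, 13, 29, 31, 32]
1 → replaces 12 → [1, 13, 29, 31, 32]
17 → replaces 29 → [1, 13, 17, 31, 32]
43 → extends → [1, 13, 17, 31, 32, 43]
Six tails, so the longest strictly increasing subsequence has length 6 (e.g. 12, 21, 29, 31, 40, 43).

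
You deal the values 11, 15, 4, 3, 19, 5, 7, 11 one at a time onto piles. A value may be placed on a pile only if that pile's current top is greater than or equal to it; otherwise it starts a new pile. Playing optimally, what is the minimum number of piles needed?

The minimum number of non-increasing subsequences covering a sequence equals the length of its longest strictly increasing subsequence.
LIS length is 4 (e.g. 4, 5, 7, 11), so 4 piles are needed.

4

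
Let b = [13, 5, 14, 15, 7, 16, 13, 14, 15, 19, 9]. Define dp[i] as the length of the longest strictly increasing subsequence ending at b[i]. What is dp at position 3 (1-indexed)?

dp[i] = 1 + max{dp[j] : j<i, b[j]<b[i]} (or 1 if no such j):
i:      1  2  3  4  5  6  7  8  9 10 11
b[i]:  13  5 14 15  7 16 13 14 15 19  9
dp:     1  1  2  3  2  4  3  4  5  6  3
At index 3 the value is 2.

2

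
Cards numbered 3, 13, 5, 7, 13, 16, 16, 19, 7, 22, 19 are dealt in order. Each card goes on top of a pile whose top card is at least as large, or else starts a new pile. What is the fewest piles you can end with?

The minimum number of non-increasing subsequences covering a sequence equals the length of its longest strictly increasing subsequence.
LIS length is 7 (e.g. 3, 5, 7, 13, 16, 19, 22), so 7 piles are needed.

7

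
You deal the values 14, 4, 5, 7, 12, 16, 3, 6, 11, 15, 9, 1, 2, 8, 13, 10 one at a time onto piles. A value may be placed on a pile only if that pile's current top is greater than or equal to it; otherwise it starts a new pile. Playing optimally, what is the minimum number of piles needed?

The minimum number of non-increasing subsequences covering a sequence equals the length of its longest strictly increasing subsequence.
LIS length is 5 (e.g. 4, 5, 7, 12, 16), so 5 piles are needed.

5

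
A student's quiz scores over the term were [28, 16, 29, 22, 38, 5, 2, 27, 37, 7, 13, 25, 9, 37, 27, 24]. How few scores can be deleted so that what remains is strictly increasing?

11

Fewest deletions = n − (longest strictly increasing subsequence).
Patience tails:
28 → extends → [28]
16 → replaces 28 → [16]
29 → extends → [16, 29]
22 → replaces 29 → [16, 22]
38 → extends → [16, 22, 38]
5 → replaces 16 → [5, 22, 38]
2 → replaces 5 → [2, 22, 38]
27 → replaces 38 → [2, 22, 27]
37 → extends → [2, 22, 27, 37]
7 → replaces 22 → [2, 7, 27, 37]
13 → replaces 27 → [2, 7, 13, 37]
25 → replaces 37 → [2, 7, 13, 25]
9 → replaces 13 → [2, 7, 9, 25]
37 → extends → [2, 7, 9, 25, 37]
27 → replaces 37 → [2, 7, 9, 25, 27]
24 → replaces 25 → [2, 7, 9, 24, 27]
Longest strictly increasing subsequence has length 5, so deletions = 16 − 5 = 11.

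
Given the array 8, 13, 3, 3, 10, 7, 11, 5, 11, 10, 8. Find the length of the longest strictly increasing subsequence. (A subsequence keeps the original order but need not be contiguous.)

3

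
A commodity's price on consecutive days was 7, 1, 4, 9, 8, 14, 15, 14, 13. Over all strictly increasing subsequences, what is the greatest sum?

45

Let S[i] be the best sum of a strictly increasing subsequence ending at i:
i:      1  2  3  4  5  6  7  8  9
a[i]:   7  1  4  9  8 14 15 14 13
S:      7  1  5 16 15 30 45 30 29
Maximum is 45 (e.g. 7 + 9 + 14 + 15).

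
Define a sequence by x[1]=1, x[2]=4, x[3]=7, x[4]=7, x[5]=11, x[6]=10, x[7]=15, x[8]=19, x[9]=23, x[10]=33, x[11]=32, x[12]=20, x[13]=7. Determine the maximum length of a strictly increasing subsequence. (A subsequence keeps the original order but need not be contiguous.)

8

Track the smallest tail for each achievable length (strict):
1 → extends → [1]
4 → extends → [1, 4]
7 → extends → [1, 4, 7]
7 → already a tail → [1, 4, 7]
11 → extends → [1, 4, 7, 11]
10 → replaces 11 → [1, 4, 7, 10]
15 → extends → [1, 4, 7, 10, 15]
19 → extends → [1, 4, 7, 10, 15, 19]
23 → extends → [1, 4, 7, 10, 15, 19, 23]
33 → extends → [1, 4, 7, 10, 15, 19, 23, 33]
32 → replaces 33 → [1, 4, 7, 10, 15, 19, 23, 32]
20 → replaces 23 → [1, 4, 7, 10, 15, 19, 20, 32]
7 → already a tail → [1, 4, 7, 10, 15, 19, 20, 32]
Eight tails, so the longest strictly increasing subsequence has length 8 (e.g. 1, 4, 7, 11, 15, 19, 23, 33).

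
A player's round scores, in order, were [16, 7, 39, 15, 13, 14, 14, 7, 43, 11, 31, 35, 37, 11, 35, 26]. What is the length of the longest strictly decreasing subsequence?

4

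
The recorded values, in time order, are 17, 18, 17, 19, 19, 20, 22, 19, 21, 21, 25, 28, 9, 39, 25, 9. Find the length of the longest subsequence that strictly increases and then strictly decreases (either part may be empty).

inc[i] = longest strictly increasing subsequence ending at i; dec[i] = longest strictly decreasing subsequence starting at i:
i:      1  2  3  4  5  6  7  8  9 10 11 12 13 14 15 16
a[i]:  17 18 17 19 19 20 22 19 21 21 25 28  9 39 25  9
inc:    1  2  1  3  3  4  5  3  5  5  6  7  1  8  6  1
dec:    2  3  2  2  2  3  3  2  2  2  2  3  1  3  2  1
Best peak at i=14 (value 39): inc=8, dec=3, length 8+3−1 = 10.

10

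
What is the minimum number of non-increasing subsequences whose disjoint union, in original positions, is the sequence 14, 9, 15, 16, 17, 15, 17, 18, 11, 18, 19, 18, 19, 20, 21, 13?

8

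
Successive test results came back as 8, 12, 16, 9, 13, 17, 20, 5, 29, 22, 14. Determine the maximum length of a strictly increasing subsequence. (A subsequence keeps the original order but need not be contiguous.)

6

Let dp[i] be the length of the longest such subsequence ending at index i:
i:      1  2  3  4  5  6  7  8  9 10 11
a[i]:   8 12 16  9 13 17 20  5 29 22 14
dp:     1  2  3  2  3  4  5  1  6  6  4
Maximum dp value is 6.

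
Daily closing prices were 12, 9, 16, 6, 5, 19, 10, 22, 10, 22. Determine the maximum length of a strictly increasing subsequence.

4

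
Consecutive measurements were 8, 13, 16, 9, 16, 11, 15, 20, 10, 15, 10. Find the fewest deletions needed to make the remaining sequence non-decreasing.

Fewest deletions = n − (longest non-decreasing subsequence).
i:      1  2  3  4  5  6  7  8  9 10 11
a[i]:   8 13 16  9 16 11 15 20 10 15 10
dp:     1  2  3  2  4  3  4  5  3  5  4
max dp = 5, so deletions = 11 − 5 = 6.

6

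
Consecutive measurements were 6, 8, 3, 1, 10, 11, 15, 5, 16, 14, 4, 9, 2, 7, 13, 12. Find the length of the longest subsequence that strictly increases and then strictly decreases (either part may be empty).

9

inc[i] = longest strictly increasing subsequence ending at i; dec[i] = longest strictly decreasing subsequence starting at i:
i:      1  2  3  4  5  6  7  8  9 10 11 12 13 14 15 16
a[i]:   6  8  3  1 10 11 15  5 16 14  4  9  2  7 13 12
inc:    1  2  1  1  3  4  5  2  6  5  2  3  2  3  5  5
dec:    4  4  2  1  4  4  4  3  4  3  2  2  1  1  2  1
Best peak at i=9 (value 16): inc=6, dec=4, length 6+4−1 = 9.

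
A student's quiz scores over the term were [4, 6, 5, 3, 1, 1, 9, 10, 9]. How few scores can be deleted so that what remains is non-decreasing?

5

Fewest deletions = n − (longest non-decreasing subsequence).
Patience tails:
4 → extends → [4]
6 → extends → [4, 6]
5 → replaces 6 → [4, 5]
3 → replaces 4 → [3, 5]
1 → replaces 3 → [1, 5]
1 → replaces 5 → [1, 1]
9 → extends → [1, 1, 9]
10 → extends → [1, 1, 9, 10]
9 → replaces 10 → [1, 1, 9, 9]
Longest non-decreasing subsequence has length 4, so deletions = 9 − 4 = 5.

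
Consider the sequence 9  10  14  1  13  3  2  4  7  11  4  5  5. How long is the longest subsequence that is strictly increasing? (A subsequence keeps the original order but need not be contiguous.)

5

Let dp[i] be the length of the longest such subsequence ending at index i:
i:      1  2  3  4  5  6  7  8  9 10 11 12 13
a[i]:   9 10 14  1 13  3  2  4  7 11  4  5  5
dp:     1  2  3  1  3  2  2  3  4  5  3  4  4
Maximum dp value is 5.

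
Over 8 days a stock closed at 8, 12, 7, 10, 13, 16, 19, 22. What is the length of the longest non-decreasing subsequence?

6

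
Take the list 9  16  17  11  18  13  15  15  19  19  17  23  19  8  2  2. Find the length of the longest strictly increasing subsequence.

6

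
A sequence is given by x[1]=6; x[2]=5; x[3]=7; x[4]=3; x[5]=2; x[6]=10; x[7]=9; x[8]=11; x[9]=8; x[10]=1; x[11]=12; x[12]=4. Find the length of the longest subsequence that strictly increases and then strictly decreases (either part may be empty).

6

inc[i] = longest strictly increasing subsequence ending at i; dec[i] = longest strictly decreasing subsequence starting at i:
i:      1  2  3  4  5  6  7  8  9 10 11 12
x[i]:   6  5  7  3  2 10  9 11  8  1 12  4
inc:    1  1  2  1  1  3  3  4  3  1  5  2
dec:    5  4  4  3  2  4  3  3  2  1  2  1
Best peak at i=6 (value 10): inc=3, dec=4, length 3+4−1 = 6.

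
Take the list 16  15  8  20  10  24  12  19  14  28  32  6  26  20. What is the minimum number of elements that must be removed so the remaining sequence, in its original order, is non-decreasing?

8

Fewest deletions = n − (longest non-decreasing subsequence).
i:      1  2  3  4  5  6  7  8  9 10 11 12 13 14
a[i]:  16 15  8 20 10 24 12 19 14 28 32  6 26 20
dp:     1  1  1  2  2  3  3  4  4  5  6  1  5  5
max dp = 6, so deletions = 14 − 6 = 8.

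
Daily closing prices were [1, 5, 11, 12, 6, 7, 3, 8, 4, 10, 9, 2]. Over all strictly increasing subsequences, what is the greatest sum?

Let S[i] be the best sum of a strictly increasing subsequence ending at i:
i:      1  2  3  4  5  6  7  8  9 10 11 12
a[i]:   1  5 11 12  6  7  3  8  4 10  9  2
S:      1  6 17 29 12 19  4 27  8 37 36  3
Maximum is 37 (e.g. 1 + 5 + 6 + 7 + 8 + 10).

37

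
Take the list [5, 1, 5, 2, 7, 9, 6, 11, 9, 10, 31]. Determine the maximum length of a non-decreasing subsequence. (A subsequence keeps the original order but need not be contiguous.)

Let dp[i] be the length of the longest such subsequence ending at index i:
i:      1  2  3  4  5  6  7  8  9 10 11
a[i]:   5  1  5  2  7  9  6 11  9 10 31
dp:     1  1  2  2  3  4  3  5  5  6  7
Maximum dp value is 7.

7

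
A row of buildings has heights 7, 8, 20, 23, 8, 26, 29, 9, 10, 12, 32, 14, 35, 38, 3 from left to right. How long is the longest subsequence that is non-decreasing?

9

Let dp[i] be the length of the longest such subsequence ending at index i:
i:      1  2  3  4  5  6  7  8  9 10 11 12 13 14 15
a[i]:   7  8 20 23  8 26 29  9 10 12 32 14 35 38  3
dp:     1  2  3  4  3  5  6  4  5  6  7  7  8  9  1
Maximum dp value is 9.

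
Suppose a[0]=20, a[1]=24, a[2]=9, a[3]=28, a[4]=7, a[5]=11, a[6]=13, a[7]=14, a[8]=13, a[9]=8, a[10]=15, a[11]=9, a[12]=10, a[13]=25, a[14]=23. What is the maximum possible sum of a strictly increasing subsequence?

Let S[i] be the best sum of a strictly increasing subsequence ending at i:
i:      0  1  2  3  4  5  6  7  8  9 10 11 12 13 14
a[i]:  20 24  9 28  7 11 13 14 13  8 15  9 10 25 23
S:     20 44  9 72  7 20 33 47 33 15 62 24 34 87 85
Maximum is 87 (e.g. 9 + 11 + 13 + 14 + 15 + 25).

87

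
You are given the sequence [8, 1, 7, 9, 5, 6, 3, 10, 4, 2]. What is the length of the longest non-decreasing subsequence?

4

Let dp[i] be the length of the longest such subsequence ending at index i:
i:      1  2  3  4  5  6  7  8  9 10
a[i]:   8  1  7  9  5  6  3 10  4  2
dp:     1  1  2  3  2  3  2  4  3  2
Maximum dp value is 4.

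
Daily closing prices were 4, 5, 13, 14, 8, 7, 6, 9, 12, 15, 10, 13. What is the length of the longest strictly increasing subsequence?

Track the smallest tail for each achievable length (strict):
4 → extends → [4]
5 → extends → [4, 5]
13 → extends → [4, 5, 13]
14 → extends → [4, 5, 13, 14]
8 → replaces 13 → [4, 5, 8, 14]
7 → replaces 8 → [4, 5, 7, 14]
6 → replaces 7 → [4, 5, 6, 14]
9 → replaces 14 → [4, 5, 6, 9]
12 → extends → [4, 5, 6, 9, 12]
15 → extends → [4, 5, 6, 9, 12, 15]
10 → replaces 12 → [4, 5, 6, 9, 10, 15]
13 → replaces 15 → [4, 5, 6, 9, 10, 13]
Six tails, so the longest strictly increasing subsequence has length 6 (e.g. 4, 5, 8, 9, 12, 15).

6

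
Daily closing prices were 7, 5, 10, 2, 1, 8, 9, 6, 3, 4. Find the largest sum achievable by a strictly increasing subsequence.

Let S[i] be the best sum of a strictly increasing subsequence ending at i:
i:      1  2  3  4  5  6  7  8  9 10
a[i]:   7  5 10  2  1  8  9  6  3  4
S:      7  5 17  2  1 15 24 11  5  9
Maximum is 24 (e.g. 7 + 8 + 9).

24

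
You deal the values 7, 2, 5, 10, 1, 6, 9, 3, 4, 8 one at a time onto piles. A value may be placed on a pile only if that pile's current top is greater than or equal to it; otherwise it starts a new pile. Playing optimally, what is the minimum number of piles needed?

4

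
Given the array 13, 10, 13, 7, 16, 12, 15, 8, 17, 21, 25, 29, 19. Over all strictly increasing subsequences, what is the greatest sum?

Let S[i] be the best sum of a strictly increasing subsequence ending at i:
i:       1   2   3   4   5   6   7   8   9  10  11  12  13
a[i]:   13  10  13   7  16  12  15   8  17  21  25  29  19
S:      13  10  23   7  39  22  38  15  56  77 102 131  75
Maximum is 131 (e.g. 10 + 13 + 16 + 17 + 21 + 25 + 29).

131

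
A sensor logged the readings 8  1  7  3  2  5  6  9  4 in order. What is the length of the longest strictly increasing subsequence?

Track the smallest tail for each achievable length (strict):
8 → extends → [8]
1 → replaces 8 → [1]
7 → extends → [1, 7]
3 → replaces 7 → [1, 3]
2 → replaces 3 → [1, 2]
5 → extends → [1, 2, 5]
6 → extends → [1, 2, 5, 6]
9 → extends → [1, 2, 5, 6, 9]
4 → replaces 5 → [1, 2, 4, 6, 9]
Five tails, so the longest strictly increasing subsequence has length 5 (e.g. 1, 3, 5, 6, 9).

5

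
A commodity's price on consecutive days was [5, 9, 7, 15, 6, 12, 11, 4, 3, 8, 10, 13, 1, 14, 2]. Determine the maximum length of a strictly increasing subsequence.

Track the smallest tail for each achievable length (strict):
5 → extends → [5]
9 → extends → [5, 9]
7 → replaces 9 → [5, 7]
15 → extends → [5, 7, 15]
6 → replaces 7 → [5, 6, 15]
12 → replaces 15 → [5, 6, 12]
11 → replaces 12 → [5, 6, 11]
4 → replaces 5 → [4, 6, 11]
3 → replaces 4 → [3, 6, 11]
8 → replaces 11 → [3, 6, 8]
10 → extends → [3, 6, 8, 10]
13 → extends → [3, 6, 8, 10, 13]
1 → replaces 3 → [1, 6, 8, 10, 13]
14 → extends → [1, 6, 8, 10, 13, 14]
2 → replaces 6 → [1, 2, 8, 10, 13, 14]
Six tails, so the longest strictly increasing subsequence has length 6 (e.g. 5, 7, 8, 10, 13, 14).

6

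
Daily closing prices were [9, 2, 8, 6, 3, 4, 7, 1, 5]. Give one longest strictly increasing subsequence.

2, 3, 4, 7

Patience tails give the LIS length; then backtrack through the dp parents:
9 → extends → [9]
2 → replaces 9 → [2]
8 → extends → [2, 8]
6 → replaces 8 → [2, 6]
3 → replaces 6 → [2, 3]
4 → extends → [2, 3, 4]
7 → extends → [2, 3, 4, 7]
1 → replaces 2 → [1, 3, 4, 7]
5 → replaces 7 → [1, 3, 4, 5]
Length 4; one witness is 2, 3, 4, 7.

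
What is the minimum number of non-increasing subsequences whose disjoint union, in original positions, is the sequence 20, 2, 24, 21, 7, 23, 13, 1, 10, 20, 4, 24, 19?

Place each on the leftmost legal pile:
20 → new pile 1 (tops now [20])
2 → pile 1 (tops now [2])
24 → new pile 2 (tops now [2, 24])
21 → pile 2 (tops now [2, 21])
7 → pile 2 (tops now [2, 7])
23 → new pile 3 (tops now [2, 7, 23])
13 → pile 3 (tops now [2, 7, 13])
1 → pile 1 (tops now [1, 7, 13])
10 → pile 3 (tops now [1, 7, 10])
20 → new pile 4 (tops now [1, 7, 10, 20])
4 → pile 2 (tops now [1, 4, 10, 20])
24 → new pile 5 (tops now [1, 4, 10, 20, 24])
19 → pile 4 (tops now [1, 4, 10, 19, 24])
Five piles.

5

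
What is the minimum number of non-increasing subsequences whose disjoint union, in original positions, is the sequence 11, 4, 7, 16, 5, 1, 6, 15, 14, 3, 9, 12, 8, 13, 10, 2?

6

The minimum number of non-increasing subsequences covering a sequence equals the length of its longest strictly increasing subsequence.
LIS length is 6 (e.g. 4, 5, 6, 9, 12, 13), so 6 piles are needed.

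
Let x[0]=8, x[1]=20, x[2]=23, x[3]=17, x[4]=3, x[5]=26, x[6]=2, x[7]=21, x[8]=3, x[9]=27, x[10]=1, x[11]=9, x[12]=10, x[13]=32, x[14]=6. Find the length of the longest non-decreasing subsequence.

6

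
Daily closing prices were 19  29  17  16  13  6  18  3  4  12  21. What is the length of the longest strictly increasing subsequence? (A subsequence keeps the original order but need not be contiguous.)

4

Let dp[i] be the length of the longest such subsequence ending at index i:
i:      1  2  3  4  5  6  7  8  9 10 11
a[i]:  19 29 17 16 13  6 18  3  4 12 21
dp:     1  2  1  1  1  1  2  1  2  3  4
Maximum dp value is 4.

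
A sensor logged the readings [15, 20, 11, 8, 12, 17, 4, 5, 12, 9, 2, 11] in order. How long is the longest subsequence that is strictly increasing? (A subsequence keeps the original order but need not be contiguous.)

4

Let dp[i] be the length of the longest such subsequence ending at index i:
i:      1  2  3  4  5  6  7  8  9 10 11 12
a[i]:  15 20 11  8 12 17  4  5 12  9  2 11
dp:     1  2  1  1  2  3  1  2  3  3  1  4
Maximum dp value is 4.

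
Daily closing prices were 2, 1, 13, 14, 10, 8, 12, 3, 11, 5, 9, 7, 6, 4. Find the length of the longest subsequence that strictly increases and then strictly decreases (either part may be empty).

inc[i] = longest strictly increasing subsequence ending at i; dec[i] = longest strictly decreasing subsequence starting at i:
i:      1  2  3  4  5  6  7  8  9 10 11 12 13 14
a[i]:   2  1 13 14 10  8 12  3 11  5  9  7  6  4
inc:    1  1  2  3  2  2  3  2  3  3  4  4  4  3
dec:    2  1  7  7  5  4  6  1  5  2  4  3  2  1
Best peak at i=4 (value 14): inc=3, dec=7, length 3+7−1 = 9.

9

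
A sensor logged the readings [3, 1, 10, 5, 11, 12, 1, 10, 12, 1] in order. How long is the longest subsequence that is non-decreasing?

Let dp[i] be the length of the longest such subsequence ending at index i:
i:      1  2  3  4  5  6  7  8  9 10
a[i]:   3  1 10  5 11 12  1 10 12  1
dp:     1  1  2  2  3  4  2  3  5  3
Maximum dp value is 5.

5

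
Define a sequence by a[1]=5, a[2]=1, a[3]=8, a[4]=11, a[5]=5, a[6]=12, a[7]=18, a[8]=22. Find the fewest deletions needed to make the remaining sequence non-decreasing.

Fewest deletions = n − (longest non-decreasing subsequence).
Patience tails:
5 → extends → [5]
1 → replaces 5 → [1]
8 → extends → [1, 8]
11 → extends → [1, 8, 11]
5 → replaces 8 → [1, 5, 11]
12 → extends → [1, 5, 11, 12]
18 → extends → [1, 5, 11, 12, 18]
22 → extends → [1, 5, 11, 12, 18, 22]
Longest non-decreasing subsequence has length 6, so deletions = 8 − 6 = 2.

2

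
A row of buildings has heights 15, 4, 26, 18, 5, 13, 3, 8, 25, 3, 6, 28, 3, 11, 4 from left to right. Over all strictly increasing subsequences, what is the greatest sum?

86

Let S[i] be the best sum of a strictly increasing subsequence ending at i:
i:      1  2  3  4  5  6  7  8  9 10 11 12 13 14 15
a[i]:  15  4 26 18  5 13  3  8 25  3  6 28  3 11  4
S:     15  4 41 33  9 22  3 17 58  3 15 86  3 28  7
Maximum is 86 (e.g. 15 + 18 + 25 + 28).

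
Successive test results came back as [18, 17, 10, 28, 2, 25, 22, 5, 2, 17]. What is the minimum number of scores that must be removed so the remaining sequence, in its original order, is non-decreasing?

Fewest deletions = n − (longest non-decreasing subsequence).
Patience tails:
18 → extends → [18]
17 → replaces 18 → [17]
10 → replaces 17 → [10]
28 → extends → [10, 28]
2 → replaces 10 → [2, 28]
25 → replaces 28 → [2, 25]
22 → replaces 25 → [2, 22]
5 → replaces 22 → [2, 5]
2 → replaces 5 → [2, 2]
17 → extends → [2, 2, 17]
Longest non-decreasing subsequence has length 3, so deletions = 10 − 3 = 7.

7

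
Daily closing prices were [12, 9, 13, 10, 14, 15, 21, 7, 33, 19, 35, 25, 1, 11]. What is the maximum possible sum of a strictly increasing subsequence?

Let S[i] be the best sum of a strictly increasing subsequence ending at i:
i:       1   2   3   4   5   6   7   8   9  10  11  12  13  14
a[i]:   12   9  13  10  14  15  21   7  33  19  35  25   1  11
S:      12   9  25  19  39  54  75   7 108  73 143 100   1  30
Maximum is 143 (e.g. 12 + 13 + 14 + 15 + 21 + 33 + 35).

143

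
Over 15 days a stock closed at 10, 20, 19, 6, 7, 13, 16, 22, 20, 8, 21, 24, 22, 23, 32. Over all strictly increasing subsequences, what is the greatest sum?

Let S[i] be the best sum of a strictly increasing subsequence ending at i:
i:       1   2   3   4   5   6   7   8   9  10  11  12  13  14  15
a[i]:   10  20  19   6   7  13  16  22  20   8  21  24  22  23  32
S:      10  30  29   6  13  26  42  64  62  21  83 107 105 128 160
Maximum is 160 (e.g. 6 + 7 + 13 + 16 + 20 + 21 + 22 + 23 + 32).

160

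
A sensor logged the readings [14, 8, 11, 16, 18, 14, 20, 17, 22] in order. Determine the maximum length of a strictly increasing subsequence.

6

Let dp[i] be the length of the longest such subsequence ending at index i:
i:      1  2  3  4  5  6  7  8  9
a[i]:  14  8 11 16 18 14 20 17 22
dp:     1  1  2  3  4  3  5  4  6
Maximum dp value is 6.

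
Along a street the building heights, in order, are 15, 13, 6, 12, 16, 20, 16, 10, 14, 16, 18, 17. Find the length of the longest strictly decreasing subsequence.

Let dp[i] be the longest strictly decreasing subsequence ending at i:
i:      1  2  3  4  5  6  7  8  9 10 11 12
a[i]:  15 13  6 12 16 20 16 10 14 16 18 17
dp:     1  2  3  3  1  1  2  4  3  2  2  3
Maximum is 4.

4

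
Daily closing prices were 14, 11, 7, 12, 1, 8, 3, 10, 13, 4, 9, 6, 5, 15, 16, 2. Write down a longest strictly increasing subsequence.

Patience tails give the LIS length; then backtrack through the dp parents:
14 → extends → [14]
11 → replaces 14 → [11]
7 → replaces 11 → [7]
12 → extends → [7, 12]
1 → replaces 7 → [1, 12]
8 → replaces 12 → [1, 8]
3 → replaces 8 → [1, 3]
10 → extends → [1, 3, 10]
13 → extends → [1, 3, 10, 13]
4 → replaces 10 → [1, 3, 4, 13]
9 → replaces 13 → [1, 3, 4, 9]
6 → replaces 9 → [1, 3, 4, 6]
5 → replaces 6 → [1, 3, 4, 5]
15 → extends → [1, 3, 4, 5, 15]
16 → extends → [1, 3, 4, 5, 15, 16]
2 → replaces 3 → [1, 2, 4, 5, 15, 16]
Length 6; one witness is 7, 8, 10, 13, 15, 16.

7, 8, 10, 13, 15, 16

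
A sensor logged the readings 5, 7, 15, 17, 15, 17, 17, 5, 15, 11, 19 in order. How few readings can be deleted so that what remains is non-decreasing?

Fewest deletions = n − (longest non-decreasing subsequence).
i:      1  2  3  4  5  6  7  8  9 10 11
a[i]:   5  7 15 17 15 17 17  5 15 11 19
dp:     1  2  3  4  4  5  6  2  5  3  7
max dp = 7, so deletions = 11 − 7 = 4.

4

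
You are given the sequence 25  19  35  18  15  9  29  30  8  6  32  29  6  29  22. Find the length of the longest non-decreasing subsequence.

4

Let dp[i] be the length of the longest such subsequence ending at index i:
i:      1  2  3  4  5  6  7  8  9 10 11 12 13 14 15
a[i]:  25 19 35 18 15  9 29 30  8  6 32 29  6 29 22
dp:     1  1  2  1  1  1  2  3  1  1  4  3  2  4  3
Maximum dp value is 4.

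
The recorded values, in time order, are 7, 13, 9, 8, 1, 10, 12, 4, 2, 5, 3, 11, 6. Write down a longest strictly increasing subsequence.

Patience tails give the LIS length; then backtrack through the dp parents:
7 → extends → [7]
13 → extends → [7, 13]
9 → replaces 13 → [7, 9]
8 → replaces 9 → [7, 8]
1 → replaces 7 → [1, 8]
10 → extends → [1, 8, 10]
12 → extends → [1, 8, 10, 12]
4 → replaces 8 → [1, 4, 10, 12]
2 → replaces 4 → [1, 2, 10, 12]
5 → replaces 10 → [1, 2, 5, 12]
3 → replaces 5 → [1, 2, 3, 12]
11 → replaces 12 → [1, 2, 3, 11]
6 → replaces 11 → [1, 2, 3, 6]
Length 4; one witness is 7, 9, 10, 12.

7, 9, 10, 12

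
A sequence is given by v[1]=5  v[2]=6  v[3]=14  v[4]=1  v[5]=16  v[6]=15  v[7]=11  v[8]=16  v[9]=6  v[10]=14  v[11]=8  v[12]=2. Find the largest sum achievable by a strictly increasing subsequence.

56

Let S[i] be the best sum of a strictly increasing subsequence ending at i:
i:      1  2  3  4  5  6  7  8  9 10 11 12
v[i]:   5  6 14  1 16 15 11 16  6 14  8  2
S:      5 11 25  1 41 40 22 56 11 36 19  3
Maximum is 56 (e.g. 5 + 6 + 14 + 15 + 16).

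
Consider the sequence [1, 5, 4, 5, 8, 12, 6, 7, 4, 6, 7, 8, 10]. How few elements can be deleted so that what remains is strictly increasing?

Fewest deletions = n − (longest strictly increasing subsequence).
Patience tails:
1 → extends → [1]
5 → extends → [1, 5]
4 → replaces 5 → [1, 4]
5 → extends → [1, 4, 5]
8 → extends → [1, 4, 5, 8]
12 → extends → [1, 4, 5, 8, 12]
6 → replaces 8 → [1, 4, 5, 6, 12]
7 → replaces 12 → [1, 4, 5, 6, 7]
4 → already a tail → [1, 4, 5, 6, 7]
6 → already a tail → [1, 4, 5, 6, 7]
7 → already a tail → [1, 4, 5, 6, 7]
8 → extends → [1, 4, 5, 6, 7, 8]
10 → extends → [1, 4, 5, 6, 7, 8, 10]
Longest strictly increasing subsequence has length 7, so deletions = 13 − 7 = 6.

6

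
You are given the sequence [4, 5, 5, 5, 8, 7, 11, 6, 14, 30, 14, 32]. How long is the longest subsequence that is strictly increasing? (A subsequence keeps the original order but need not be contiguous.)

Let dp[i] be the length of the longest such subsequence ending at index i:
i:      1  2  3  4  5  6  7  8  9 10 11 12
a[i]:   4  5  5  5  8  7 11  6 14 30 14 32
dp:     1  2  2  2  3  3  4  3  5  6  5  7
Maximum dp value is 7.

7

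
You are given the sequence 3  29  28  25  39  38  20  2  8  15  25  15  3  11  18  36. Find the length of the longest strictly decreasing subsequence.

6

Negate each value so 'decreasing' becomes 'increasing', then run patience tails on the negated sequence:
-3 → extends → [-3]
-29 → replaces -3 → [-29]
-28 → extends → [-29, -28]
-25 → extends → [-29, -28, -25]
-39 → replaces -29 → [-39, -28, -25]
-38 → replaces -28 → [-39, -38, -25]
-20 → extends → [-39, -38, -25, -20]
-2 → extends → [-39, -38, -25, -20, -2]
-8 → replaces -2 → [-39, -38, -25, -20, -8]
-15 → replaces -8 → [-39, -38, -25, -20, -15]
-25 → already a tail → [-39, -38, -25, -20, -15]
-15 → already a tail → [-39, -38, -25, -20, -15]
-3 → extends → [-39, -38, -25, -20, -15, -3]
-11 → replaces -3 → [-39, -38, -25, -20, -15, -11]
-18 → replaces -15 → [-39, -38, -25, -20, -18, -11]
-36 → replaces -25 → [-39, -38, -36, -20, -18, -11]
Six tails, so the longest strictly decreasing subsequence of the original has length 6.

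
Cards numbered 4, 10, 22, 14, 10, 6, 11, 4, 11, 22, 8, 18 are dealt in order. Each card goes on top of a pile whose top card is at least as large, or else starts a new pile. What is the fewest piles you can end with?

4

Place each on the leftmost legal pile:
4 → new pile 1 (tops now [4])
10 → new pile 2 (tops now [4, 10])
22 → new pile 3 (tops now [4, 10, 22])
14 → pile 3 (tops now [4, 10, 14])
10 → pile 2 (tops now [4, 10, 14])
6 → pile 2 (tops now [4, 6, 14])
11 → pile 3 (tops now [4, 6, 11])
4 → pile 1 (tops now [4, 6, 11])
11 → pile 3 (tops now [4, 6, 11])
22 → new pile 4 (tops now [4, 6, 11, 22])
8 → pile 3 (tops now [4, 6, 8, 22])
18 → pile 4 (tops now [4, 6, 8, 18])
Four piles.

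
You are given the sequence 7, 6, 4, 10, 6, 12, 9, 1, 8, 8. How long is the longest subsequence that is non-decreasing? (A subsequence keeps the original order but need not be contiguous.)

4

Let dp[i] be the length of the longest such subsequence ending at index i:
i:      1  2  3  4  5  6  7  8  9 10
a[i]:   7  6  4 10  6 12  9  1  8  8
dp:     1  1  1  2  2  3  3  1  3  4
Maximum dp value is 4.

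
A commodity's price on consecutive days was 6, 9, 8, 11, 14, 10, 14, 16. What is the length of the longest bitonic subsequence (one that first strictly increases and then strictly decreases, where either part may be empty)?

5

inc[i] = longest strictly increasing subsequence ending at i; dec[i] = longest strictly decreasing subsequence starting at i:
i:      1  2  3  4  5  6  7  8
a[i]:   6  9  8 11 14 10 14 16
inc:    1  2  2  3  4  3  4  5
dec:    1  2  1  2  2  1  1  1
Best peak at i=5 (value 14): inc=4, dec=2, length 4+2−1 = 5.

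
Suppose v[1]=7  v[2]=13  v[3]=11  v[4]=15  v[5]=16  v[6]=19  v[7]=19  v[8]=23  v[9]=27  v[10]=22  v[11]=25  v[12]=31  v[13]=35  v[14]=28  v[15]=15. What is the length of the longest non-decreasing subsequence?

10

Let dp[i] be the length of the longest such subsequence ending at index i:
i:      1  2  3  4  5  6  7  8  9 10 11 12 13 14 15
v[i]:   7 13 11 15 16 19 19 23 27 22 25 31 35 28 15
dp:     1  2  2  3  4  5  6  7  8  7  8  9 10  9  4
Maximum dp value is 10.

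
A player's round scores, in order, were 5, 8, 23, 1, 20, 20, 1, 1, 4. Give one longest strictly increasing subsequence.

Patience tails give the LIS length; then backtrack through the dp parents:
5 → extends → [5]
8 → extends → [5, 8]
23 → extends → [5, 8, 23]
1 → replaces 5 → [1, 8, 23]
20 → replaces 23 → [1, 8, 20]
20 → already a tail → [1, 8, 20]
1 → already a tail → [1, 8, 20]
1 → already a tail → [1, 8, 20]
4 → replaces 8 → [1, 4, 20]
Length 3; one witness is 5, 8, 23.

5, 8, 23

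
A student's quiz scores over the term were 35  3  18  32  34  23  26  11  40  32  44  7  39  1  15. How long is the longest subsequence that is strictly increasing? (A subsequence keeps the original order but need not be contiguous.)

Track the smallest tail for each achievable length (strict):
35 → extends → [35]
3 → replaces 35 → [3]
18 → extends → [3, 18]
32 → extends → [3, 18, 32]
34 → extends → [3, 18, 32, 34]
23 → replaces 32 → [3, 18, 23, 34]
26 → replaces 34 → [3, 18, 23, 26]
11 → replaces 18 → [3, 11, 23, 26]
40 → extends → [3, 11, 23, 26, 40]
32 → replaces 40 → [3, 11, 23, 26, 32]
44 → extends → [3, 11, 23, 26, 32, 44]
7 → replaces 11 → [3, 7, 23, 26, 32, 44]
39 → replaces 44 → [3, 7, 23, 26, 32, 39]
1 → replaces 3 → [1, 7, 23, 26, 32, 39]
15 → replaces 23 → [1, 7, 15, 26, 32, 39]
Six tails, so the longest strictly increasing subsequence has length 6 (e.g. 3, 18, 32, 34, 40, 44).

6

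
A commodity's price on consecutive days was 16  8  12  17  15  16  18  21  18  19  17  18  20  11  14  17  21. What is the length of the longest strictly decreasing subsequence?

Negate each value so 'decreasing' becomes 'increasing', then run patience tails on the negated sequence:
-16 → extends → [-16]
-8 → extends → [-16, -8]
-12 → replaces -8 → [-16, -12]
-17 → replaces -16 → [-17, -12]
-15 → replaces -12 → [-17, -15]
-16 → replaces -15 → [-17, -16]
-18 → replaces -17 → [-18, -16]
-21 → replaces -18 → [-21, -16]
-18 → replaces -16 → [-21, -18]
-19 → replaces -18 → [-21, -19]
-17 → extends → [-21, -19, -17]
-18 → replaces -17 → [-21, -19, -18]
-20 → replaces -19 → [-21, -20, -18]
-11 → extends → [-21, -20, -18, -11]
-14 → replaces -11 → [-21, -20, -18, -14]
-17 → replaces -14 → [-21, -20, -18, -17]
-21 → already a tail → [-21, -20, -18, -17]
Four tails, so the longest strictly decreasing subsequence of the original has length 4.

4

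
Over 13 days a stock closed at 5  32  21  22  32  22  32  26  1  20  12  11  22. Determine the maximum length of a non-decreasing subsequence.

5

Track the smallest tail for each achievable length (allowing ties):
5 → extends → [5]
32 → extends → [5, 32]
21 → replaces 32 → [5, 21]
22 → extends → [5, 21, 22]
32 → extends → [5, 21, 22, 32]
22 → replaces 32 → [5, 21, 22, 22]
32 → extends → [5, 21, 22, 22, 32]
26 → replaces 32 → [5, 21, 22, 22, 26]
1 → replaces 5 → [1, 21, 22, 22, 26]
20 → replaces 21 → [1, 20, 22, 22, 26]
12 → replaces 20 → [1, 12, 22, 22, 26]
11 → replaces 12 → [1, 11, 22, 22, 26]
22 → replaces 26 → [1, 11, 22, 22, 22]
Five tails, so the longest non-decreasing subsequence has length 5 (e.g. 5, 21, 22, 32, 32).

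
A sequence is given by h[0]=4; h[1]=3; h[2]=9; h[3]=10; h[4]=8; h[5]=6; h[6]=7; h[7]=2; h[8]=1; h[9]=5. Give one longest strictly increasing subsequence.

4, 9, 10

Patience tails give the LIS length; then backtrack through the dp parents:
4 → extends → [4]
3 → replaces 4 → [3]
9 → extends → [3, 9]
10 → extends → [3, 9, 10]
8 → replaces 9 → [3, 8, 10]
6 → replaces 8 → [3, 6, 10]
7 → replaces 10 → [3, 6, 7]
2 → replaces 3 → [2, 6, 7]
1 → replaces 2 → [1, 6, 7]
5 → replaces 6 → [1, 5, 7]
Length 3; one witness is 4, 9, 10.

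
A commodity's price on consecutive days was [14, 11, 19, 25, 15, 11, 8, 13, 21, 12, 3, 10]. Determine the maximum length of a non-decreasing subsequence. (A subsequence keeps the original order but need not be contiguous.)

4

Let dp[i] be the length of the longest such subsequence ending at index i:
i:      1  2  3  4  5  6  7  8  9 10 11 12
a[i]:  14 11 19 25 15 11  8 13 21 12  3 10
dp:     1  1  2  3  2  2  1  3  4  3  1  2
Maximum dp value is 4.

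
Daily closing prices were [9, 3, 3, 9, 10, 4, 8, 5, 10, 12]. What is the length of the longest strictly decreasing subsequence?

3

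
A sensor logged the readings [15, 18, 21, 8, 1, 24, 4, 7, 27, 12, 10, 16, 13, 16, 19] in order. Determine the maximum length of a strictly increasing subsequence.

7

Track the smallest tail for each achievable length (strict):
15 → extends → [15]
18 → extends → [15, 18]
21 → extends → [15, 18, 21]
8 → replaces 15 → [8, 18, 21]
1 → replaces 8 → [1, 18, 21]
24 → extends → [1, 18, 21, 24]
4 → replaces 18 → [1, 4, 21, 24]
7 → replaces 21 → [1, 4, 7, 24]
27 → extends → [1, 4, 7, 24, 27]
12 → replaces 24 → [1, 4, 7, 12, 27]
10 → replaces 12 → [1, 4, 7, 10, 27]
16 → replaces 27 → [1, 4, 7, 10, 16]
13 → replaces 16 → [1, 4, 7, 10, 13]
16 → extends → [1, 4, 7, 10, 13, 16]
19 → extends → [1, 4, 7, 10, 13, 16, 19]
Seven tails, so the longest strictly increasing subsequence has length 7 (e.g. 1, 4, 7, 12, 13, 16, 19).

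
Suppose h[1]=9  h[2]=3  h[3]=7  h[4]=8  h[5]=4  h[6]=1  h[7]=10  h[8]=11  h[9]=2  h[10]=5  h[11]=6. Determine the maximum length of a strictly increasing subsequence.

5

Let dp[i] be the length of the longest such subsequence ending at index i:
i:      1  2  3  4  5  6  7  8  9 10 11
h[i]:   9  3  7  8  4  1 10 11  2  5  6
dp:     1  1  2  3  2  1  4  5  2  3  4
Maximum dp value is 5.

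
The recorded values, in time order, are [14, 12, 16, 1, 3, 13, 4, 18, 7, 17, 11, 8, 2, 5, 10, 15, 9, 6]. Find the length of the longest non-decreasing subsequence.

Let dp[i] be the length of the longest such subsequence ending at index i:
i:      1  2  3  4  5  6  7  8  9 10 11 12 13 14 15 16 17 18
a[i]:  14 12 16  1  3 13  4 18  7 17 11  8  2  5 10 15  9  6
dp:     1  1  2  1  2  3  3  4  4  5  5  5  2  4  6  7  6  5
Maximum dp value is 7.

7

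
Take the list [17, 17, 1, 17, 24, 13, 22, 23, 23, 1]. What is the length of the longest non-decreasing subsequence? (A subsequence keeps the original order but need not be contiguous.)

6

Let dp[i] be the length of the longest such subsequence ending at index i:
i:      1  2  3  4  5  6  7  8  9 10
a[i]:  17 17  1 17 24 13 22 23 23  1
dp:     1  2  1  3  4  2  4  5  6  2
Maximum dp value is 6.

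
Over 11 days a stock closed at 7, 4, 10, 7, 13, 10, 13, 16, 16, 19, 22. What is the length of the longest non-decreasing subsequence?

Track the smallest tail for each achievable length (allowing ties):
7 → extends → [7]
4 → replaces 7 → [4]
10 → extends → [4, 10]
7 → replaces 10 → [4, 7]
13 → extends → [4, 7, 13]
10 → replaces 13 → [4, 7, 10]
13 → extends → [4, 7, 10, 13]
16 → extends → [4, 7, 10, 13, 16]
16 → extends → [4, 7, 10, 13, 16, 16]
19 → extends → [4, 7, 10, 13, 16, 16, 19]
22 → extends → [4, 7, 10, 13, 16, 16, 19, 22]
Eight tails, so the longest non-decreasing subsequence has length 8 (e.g. 7, 10, 13, 13, 16, 16, 19, 22).

8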